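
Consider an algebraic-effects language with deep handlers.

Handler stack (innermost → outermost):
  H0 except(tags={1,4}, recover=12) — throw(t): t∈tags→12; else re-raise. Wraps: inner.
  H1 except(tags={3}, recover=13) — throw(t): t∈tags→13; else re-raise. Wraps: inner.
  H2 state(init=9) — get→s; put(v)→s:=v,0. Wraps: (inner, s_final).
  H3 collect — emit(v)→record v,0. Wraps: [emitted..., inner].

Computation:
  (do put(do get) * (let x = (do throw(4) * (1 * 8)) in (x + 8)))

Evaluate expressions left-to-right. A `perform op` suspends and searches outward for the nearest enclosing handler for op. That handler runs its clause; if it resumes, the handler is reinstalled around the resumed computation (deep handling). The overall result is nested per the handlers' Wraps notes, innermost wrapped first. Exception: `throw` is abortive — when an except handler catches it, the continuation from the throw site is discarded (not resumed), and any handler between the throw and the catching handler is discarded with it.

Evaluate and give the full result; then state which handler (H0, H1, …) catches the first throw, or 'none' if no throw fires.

Working:
get @ H2 ⇒ 9
put(9) @ H2 ⇒ s:=9
throw(4) @ H0 caught ⇒ 12
H1 returns 12
H2 returns (12, 9)
H3 returns [(12, 9)]
= [(12, 9)]

Answer: [(12, 9)] ; first throw caught by: H0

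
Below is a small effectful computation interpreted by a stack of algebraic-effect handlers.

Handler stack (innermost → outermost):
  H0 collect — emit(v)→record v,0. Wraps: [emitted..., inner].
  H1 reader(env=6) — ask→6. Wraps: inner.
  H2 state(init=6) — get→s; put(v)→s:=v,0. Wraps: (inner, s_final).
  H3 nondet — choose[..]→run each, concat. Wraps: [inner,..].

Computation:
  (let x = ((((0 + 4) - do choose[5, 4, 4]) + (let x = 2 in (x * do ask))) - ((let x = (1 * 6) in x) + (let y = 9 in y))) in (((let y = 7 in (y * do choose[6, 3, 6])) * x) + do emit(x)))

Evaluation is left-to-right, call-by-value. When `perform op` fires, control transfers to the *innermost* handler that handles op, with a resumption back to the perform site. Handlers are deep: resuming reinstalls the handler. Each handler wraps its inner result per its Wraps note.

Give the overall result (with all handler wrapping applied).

Working:
choose[5, 4, 4] @ H3
  branch[0] choose=5:
    ask @ H1 ⇒ 6
    choose[6, 3, 6] @ H3
      branch[0] choose=6:
        emit(-4) @ H0 ⇒ out+=-4
        H0 returns [-4, -168]
        H1 returns [-4, -168]
        H2 returns ([-4, -168], 6)
        H3 returns [([-4, -168], 6)]
      branch[1] choose=3:
        emit(-4) @ H0 ⇒ out+=-4
        H0 returns [-4, -84]
        H1 returns [-4, -84]
        H2 returns ([-4, -84], 6)
        H3 returns [([-4, -84], 6)]
      branch[2] choose=6:
        emit(-4) @ H0 ⇒ out+=-4
        H0 returns [-4, -168]
        H1 returns [-4, -168]
        H2 returns ([-4, -168], 6)
        H3 returns [([-4, -168], 6)]
  branch[1] choose=4:
    ask @ H1 ⇒ 6
    choose[6, 3, 6] @ H3
      branch[0] choose=6:
        emit(-3) @ H0 ⇒ out+=-3
        H0 returns [-3, -126]
        H1 returns [-3, -126]
        H2 returns ([-3, -126], 6)
        H3 returns [([-3, -126], 6)]
      branch[1] choose=3:
        emit(-3) @ H0 ⇒ out+=-3
        H0 returns [-3, -63]
        H1 returns [-3, -63]
        H2 returns ([-3, -63], 6)
        H3 returns [([-3, -63], 6)]
      branch[2] choose=6:
        emit(-3) @ H0 ⇒ out+=-3
        H0 returns [-3, -126]
        H1 returns [-3, -126]
        H2 returns ([-3, -126], 6)
        H3 returns [([-3, -126], 6)]
  branch[2] choose=4:
    ask @ H1 ⇒ 6
    choose[6, 3, 6] @ H3
      branch[0] choose=6:
        emit(-3) @ H0 ⇒ out+=-3
        H0 returns [-3, -126]
        H1 returns [-3, -126]
        H2 returns ([-3, -126], 6)
        H3 returns [([-3, -126], 6)]
      branch[1] choose=3:
        emit(-3) @ H0 ⇒ out+=-3
        H0 returns [-3, -63]
        H1 returns [-3, -63]
        H2 returns ([-3, -63], 6)
        H3 returns [([-3, -63], 6)]
      branch[2] choose=6:
        emit(-3) @ H0 ⇒ out+=-3
        H0 returns [-3, -126]
        H1 returns [-3, -126]
        H2 returns ([-3, -126], 6)
        H3 returns [([-3, -126], 6)]
= [([-4, -168], 6), ([-4, -84], 6), ([-4, -168], 6), ([-3, -126], 6), ([-3, -63], 6), ([-3, -126], 6), ([-3, -126], 6), ([-3, -63], 6), ([-3, -126], 6)]

Answer: [([-4, -168], 6), ([-4, -84], 6), ([-4, -168], 6), ([-3, -126], 6), ([-3, -63], 6), ([-3, -126], 6), ([-3, -126], 6), ([-3, -63], 6), ([-3, -126], 6)]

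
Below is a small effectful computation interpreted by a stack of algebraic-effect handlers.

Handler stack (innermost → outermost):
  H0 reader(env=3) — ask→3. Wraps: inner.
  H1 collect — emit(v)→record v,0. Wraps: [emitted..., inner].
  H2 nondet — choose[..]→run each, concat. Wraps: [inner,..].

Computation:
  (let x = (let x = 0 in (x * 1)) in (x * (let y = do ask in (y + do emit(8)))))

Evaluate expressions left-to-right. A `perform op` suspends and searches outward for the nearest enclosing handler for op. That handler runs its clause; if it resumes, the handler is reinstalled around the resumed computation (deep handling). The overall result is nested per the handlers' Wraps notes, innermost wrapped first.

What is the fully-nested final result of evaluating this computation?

Answer: [[8, 0]]

Working:
ask @ H0 ⇒ 3
emit(8) @ H1 ⇒ out+=8
H0 returns 0
H1 returns [8, 0]
H2 returns [[8, 0]]
= [[8, 0]]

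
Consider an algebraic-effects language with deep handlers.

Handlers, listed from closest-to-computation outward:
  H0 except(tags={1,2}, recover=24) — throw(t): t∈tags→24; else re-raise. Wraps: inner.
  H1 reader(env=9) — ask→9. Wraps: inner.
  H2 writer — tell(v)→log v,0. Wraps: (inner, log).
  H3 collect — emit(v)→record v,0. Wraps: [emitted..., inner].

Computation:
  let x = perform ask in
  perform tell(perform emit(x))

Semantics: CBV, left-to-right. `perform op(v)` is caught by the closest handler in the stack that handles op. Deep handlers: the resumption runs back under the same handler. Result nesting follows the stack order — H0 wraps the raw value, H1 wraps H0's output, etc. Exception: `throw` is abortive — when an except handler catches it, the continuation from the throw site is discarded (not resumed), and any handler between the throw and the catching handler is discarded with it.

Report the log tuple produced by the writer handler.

Working:
ask @ H1 ⇒ 9
emit(9) @ H3 ⇒ out+=9
tell(0) @ H2 ⇒ log+=0
H0 returns 0
H1 returns 0
H2 returns (0, (0))
H3 returns [9, (0, (0))]
= [9, (0, (0))]

Answer: (0)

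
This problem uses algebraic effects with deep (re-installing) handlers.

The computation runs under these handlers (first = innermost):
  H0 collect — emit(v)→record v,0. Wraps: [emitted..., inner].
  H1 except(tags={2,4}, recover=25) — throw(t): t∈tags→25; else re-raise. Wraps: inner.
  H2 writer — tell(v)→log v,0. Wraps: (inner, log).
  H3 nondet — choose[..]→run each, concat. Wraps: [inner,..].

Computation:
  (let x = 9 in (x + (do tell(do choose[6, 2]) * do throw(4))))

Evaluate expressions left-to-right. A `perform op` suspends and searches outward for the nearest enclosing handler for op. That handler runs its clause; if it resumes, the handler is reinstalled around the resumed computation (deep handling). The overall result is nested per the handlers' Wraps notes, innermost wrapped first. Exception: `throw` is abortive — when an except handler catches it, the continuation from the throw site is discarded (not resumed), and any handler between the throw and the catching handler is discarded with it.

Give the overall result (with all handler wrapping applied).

Working:
choose[6, 2] @ H3
  branch[0] choose=6:
    tell(6) @ H2 ⇒ log+=6
    throw(4) @ H1 caught ⇒ 25
    H2 returns (25, (6))
    H3 returns [(25, (6))]
  branch[1] choose=2:
    tell(2) @ H2 ⇒ log+=2
    throw(4) @ H1 caught ⇒ 25
    H2 returns (25, (2))
    H3 returns [(25, (2))]
= [(25, (6)), (25, (2))]

Answer: [(25, (6)), (25, (2))]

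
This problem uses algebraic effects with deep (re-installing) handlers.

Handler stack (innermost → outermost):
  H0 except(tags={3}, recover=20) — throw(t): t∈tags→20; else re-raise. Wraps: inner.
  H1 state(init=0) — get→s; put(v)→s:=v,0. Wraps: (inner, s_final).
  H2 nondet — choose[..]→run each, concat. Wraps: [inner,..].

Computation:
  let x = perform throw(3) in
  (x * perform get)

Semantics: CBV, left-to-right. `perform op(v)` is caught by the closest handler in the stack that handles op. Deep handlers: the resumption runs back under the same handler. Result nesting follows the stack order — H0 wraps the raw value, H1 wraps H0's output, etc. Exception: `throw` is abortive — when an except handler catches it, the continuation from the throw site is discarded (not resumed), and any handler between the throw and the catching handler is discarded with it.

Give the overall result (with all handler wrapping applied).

Answer: [(20, 0)]

Working:
throw(3) @ H0 caught ⇒ 20
H1 returns (20, 0)
H2 returns [(20, 0)]
= [(20, 0)]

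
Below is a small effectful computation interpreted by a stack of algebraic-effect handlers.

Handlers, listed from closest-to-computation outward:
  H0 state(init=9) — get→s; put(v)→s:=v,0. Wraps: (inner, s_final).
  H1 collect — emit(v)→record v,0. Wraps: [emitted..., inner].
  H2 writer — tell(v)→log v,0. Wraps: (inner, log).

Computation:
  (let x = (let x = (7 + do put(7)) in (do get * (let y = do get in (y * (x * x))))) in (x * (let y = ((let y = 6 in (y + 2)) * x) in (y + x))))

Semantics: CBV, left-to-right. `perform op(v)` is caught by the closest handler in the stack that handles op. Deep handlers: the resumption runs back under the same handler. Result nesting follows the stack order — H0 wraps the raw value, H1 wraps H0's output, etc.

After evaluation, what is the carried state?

Step-by-step:
put(7) @ H0 ⇒ s:=7
get @ H0 ⇒ 7
get @ H0 ⇒ 7
H0 returns (51883209, 7)
H1 returns [(51883209, 7)]
H2 returns ([(51883209, 7)], ())
= ([(51883209, 7)], ())

Answer: 7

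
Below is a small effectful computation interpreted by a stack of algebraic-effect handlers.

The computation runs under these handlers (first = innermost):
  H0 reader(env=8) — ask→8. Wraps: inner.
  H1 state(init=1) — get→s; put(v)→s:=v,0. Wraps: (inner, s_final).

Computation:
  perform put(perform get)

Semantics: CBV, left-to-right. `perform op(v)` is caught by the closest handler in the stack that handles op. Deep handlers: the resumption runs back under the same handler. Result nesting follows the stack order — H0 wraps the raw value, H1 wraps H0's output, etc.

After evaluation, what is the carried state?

Evaluation trace:
get @ H1 ⇒ 1
put(1) @ H1 ⇒ s:=1
H0 returns 0
H1 returns (0, 1)
= (0, 1)

Answer: 1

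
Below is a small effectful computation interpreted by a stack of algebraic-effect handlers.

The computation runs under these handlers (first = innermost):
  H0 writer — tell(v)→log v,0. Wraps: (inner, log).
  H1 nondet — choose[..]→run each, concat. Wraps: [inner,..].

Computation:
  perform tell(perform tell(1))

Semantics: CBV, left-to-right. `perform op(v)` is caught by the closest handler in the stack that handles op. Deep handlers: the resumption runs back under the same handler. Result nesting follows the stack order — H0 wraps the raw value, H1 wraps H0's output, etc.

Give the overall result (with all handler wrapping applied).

Evaluation trace:
tell(1) @ H0 ⇒ log+=1
tell(0) @ H0 ⇒ log+=0
H0 returns (0, (1, 0))
H1 returns [(0, (1, 0))]
= [(0, (1, 0))]

Answer: [(0, (1, 0))]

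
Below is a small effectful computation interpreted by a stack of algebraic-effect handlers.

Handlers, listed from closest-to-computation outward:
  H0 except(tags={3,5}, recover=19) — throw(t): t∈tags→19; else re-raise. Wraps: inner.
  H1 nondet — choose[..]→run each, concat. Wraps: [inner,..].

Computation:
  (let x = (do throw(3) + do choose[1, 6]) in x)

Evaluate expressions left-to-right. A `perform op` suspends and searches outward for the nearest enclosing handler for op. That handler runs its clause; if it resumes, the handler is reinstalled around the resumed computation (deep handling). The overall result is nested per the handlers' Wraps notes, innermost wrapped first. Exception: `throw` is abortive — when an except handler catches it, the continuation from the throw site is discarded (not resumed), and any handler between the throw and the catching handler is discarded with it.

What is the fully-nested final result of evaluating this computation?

Answer: [19]

Working:
throw(3) @ H0 caught ⇒ 19
H1 returns [19]
= [19]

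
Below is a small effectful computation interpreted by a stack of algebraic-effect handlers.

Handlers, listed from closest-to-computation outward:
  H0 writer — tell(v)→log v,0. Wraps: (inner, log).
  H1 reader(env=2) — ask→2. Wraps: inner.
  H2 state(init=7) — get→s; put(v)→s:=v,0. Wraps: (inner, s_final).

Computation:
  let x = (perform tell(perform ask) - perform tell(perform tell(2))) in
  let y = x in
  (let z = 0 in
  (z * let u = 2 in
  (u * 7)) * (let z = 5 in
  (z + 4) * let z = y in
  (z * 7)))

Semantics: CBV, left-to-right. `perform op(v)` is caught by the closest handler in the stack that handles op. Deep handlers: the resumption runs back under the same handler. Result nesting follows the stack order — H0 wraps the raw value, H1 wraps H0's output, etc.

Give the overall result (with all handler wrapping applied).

Evaluation trace:
ask @ H1 ⇒ 2
tell(2) @ H0 ⇒ log+=2
tell(2) @ H0 ⇒ log+=2
tell(0) @ H0 ⇒ log+=0
H0 returns (0, (2, 2, 0))
H1 returns (0, (2, 2, 0))
H2 returns ((0, (2, 2, 0)), 7)
= ((0, (2, 2, 0)), 7)

Answer: ((0, (2, 2, 0)), 7)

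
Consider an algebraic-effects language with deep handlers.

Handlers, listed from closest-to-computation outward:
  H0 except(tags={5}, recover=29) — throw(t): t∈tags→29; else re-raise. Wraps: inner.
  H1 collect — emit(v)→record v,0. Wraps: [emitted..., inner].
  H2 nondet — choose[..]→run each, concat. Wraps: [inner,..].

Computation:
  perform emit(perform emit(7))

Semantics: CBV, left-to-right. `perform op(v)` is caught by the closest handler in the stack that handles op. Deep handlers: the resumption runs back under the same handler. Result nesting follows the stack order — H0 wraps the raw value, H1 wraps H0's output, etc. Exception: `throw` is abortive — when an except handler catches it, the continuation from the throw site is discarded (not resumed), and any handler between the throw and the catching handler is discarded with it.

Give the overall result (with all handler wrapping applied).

Working:
emit(7) @ H1 ⇒ out+=7
emit(0) @ H1 ⇒ out+=0
H0 returns 0
H1 returns [7, 0, 0]
H2 returns [[7, 0, 0]]
= [[7, 0, 0]]

Answer: [[7, 0, 0]]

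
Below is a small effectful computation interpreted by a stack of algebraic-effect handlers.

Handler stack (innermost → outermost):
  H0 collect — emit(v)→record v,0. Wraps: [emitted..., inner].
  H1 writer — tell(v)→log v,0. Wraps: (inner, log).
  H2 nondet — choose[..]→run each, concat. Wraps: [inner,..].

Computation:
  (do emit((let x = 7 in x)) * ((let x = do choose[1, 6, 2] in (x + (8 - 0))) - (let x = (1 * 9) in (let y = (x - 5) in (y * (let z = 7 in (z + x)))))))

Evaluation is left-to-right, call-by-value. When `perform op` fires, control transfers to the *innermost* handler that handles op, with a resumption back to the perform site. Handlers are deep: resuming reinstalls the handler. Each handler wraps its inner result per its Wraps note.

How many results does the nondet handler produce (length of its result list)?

Answer: 3

Working:
emit(7) @ H0 ⇒ out+=7
choose[1, 6, 2] @ H2
  branch[0] choose=1:
    H0 returns [7, 0]
    H1 returns ([7, 0], ())
    H2 returns [([7, 0], ())]
  branch[1] choose=6:
    H0 returns [7, 0]
    H1 returns ([7, 0], ())
    H2 returns [([7, 0], ())]
  branch[2] choose=2:
    H0 returns [7, 0]
    H1 returns ([7, 0], ())
    H2 returns [([7, 0], ())]
= [([7, 0], ()), ([7, 0], ()), ([7, 0], ())]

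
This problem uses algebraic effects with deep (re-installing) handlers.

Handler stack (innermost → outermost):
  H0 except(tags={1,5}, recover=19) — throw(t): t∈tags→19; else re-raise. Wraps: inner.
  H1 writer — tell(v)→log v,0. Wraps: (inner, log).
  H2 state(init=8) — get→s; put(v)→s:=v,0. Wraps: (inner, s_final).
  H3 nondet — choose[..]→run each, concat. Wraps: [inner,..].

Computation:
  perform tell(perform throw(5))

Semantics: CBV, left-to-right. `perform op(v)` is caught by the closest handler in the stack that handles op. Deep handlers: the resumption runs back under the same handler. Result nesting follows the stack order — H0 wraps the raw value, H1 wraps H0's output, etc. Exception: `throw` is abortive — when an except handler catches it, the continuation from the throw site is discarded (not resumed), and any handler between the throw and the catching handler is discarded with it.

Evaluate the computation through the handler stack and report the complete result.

Answer: [((19, ()), 8)]

Step-by-step:
throw(5) @ H0 caught ⇒ 19
H1 returns (19, ())
H2 returns ((19, ()), 8)
H3 returns [((19, ()), 8)]
= [((19, ()), 8)]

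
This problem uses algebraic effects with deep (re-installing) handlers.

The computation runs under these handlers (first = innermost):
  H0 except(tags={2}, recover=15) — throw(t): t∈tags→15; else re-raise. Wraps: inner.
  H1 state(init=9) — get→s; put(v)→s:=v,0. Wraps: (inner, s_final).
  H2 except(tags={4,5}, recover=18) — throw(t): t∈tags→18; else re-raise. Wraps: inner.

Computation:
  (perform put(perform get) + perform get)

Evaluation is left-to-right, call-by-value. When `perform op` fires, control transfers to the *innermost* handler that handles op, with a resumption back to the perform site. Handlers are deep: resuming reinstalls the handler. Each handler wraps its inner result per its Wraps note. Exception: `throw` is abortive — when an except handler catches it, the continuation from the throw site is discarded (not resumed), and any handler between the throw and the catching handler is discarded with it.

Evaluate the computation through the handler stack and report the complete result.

Working:
get @ H1 ⇒ 9
put(9) @ H1 ⇒ s:=9
get @ H1 ⇒ 9
H0 returns 9
H1 returns (9, 9)
H2 returns (9, 9)
= (9, 9)

Answer: (9, 9)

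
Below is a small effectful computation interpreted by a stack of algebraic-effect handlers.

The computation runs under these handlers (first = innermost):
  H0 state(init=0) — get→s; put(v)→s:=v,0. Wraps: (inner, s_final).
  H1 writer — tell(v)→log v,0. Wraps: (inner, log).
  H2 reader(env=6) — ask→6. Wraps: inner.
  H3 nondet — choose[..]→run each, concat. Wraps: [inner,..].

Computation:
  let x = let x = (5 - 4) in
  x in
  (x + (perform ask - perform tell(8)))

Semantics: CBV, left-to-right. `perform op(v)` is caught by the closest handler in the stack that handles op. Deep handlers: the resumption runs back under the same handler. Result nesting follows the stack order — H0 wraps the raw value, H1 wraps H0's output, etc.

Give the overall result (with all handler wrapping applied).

Evaluation trace:
ask @ H2 ⇒ 6
tell(8) @ H1 ⇒ log+=8
H0 returns (7, 0)
H1 returns ((7, 0), (8))
H2 returns ((7, 0), (8))
H3 returns [((7, 0), (8))]
= [((7, 0), (8))]

Answer: [((7, 0), (8))]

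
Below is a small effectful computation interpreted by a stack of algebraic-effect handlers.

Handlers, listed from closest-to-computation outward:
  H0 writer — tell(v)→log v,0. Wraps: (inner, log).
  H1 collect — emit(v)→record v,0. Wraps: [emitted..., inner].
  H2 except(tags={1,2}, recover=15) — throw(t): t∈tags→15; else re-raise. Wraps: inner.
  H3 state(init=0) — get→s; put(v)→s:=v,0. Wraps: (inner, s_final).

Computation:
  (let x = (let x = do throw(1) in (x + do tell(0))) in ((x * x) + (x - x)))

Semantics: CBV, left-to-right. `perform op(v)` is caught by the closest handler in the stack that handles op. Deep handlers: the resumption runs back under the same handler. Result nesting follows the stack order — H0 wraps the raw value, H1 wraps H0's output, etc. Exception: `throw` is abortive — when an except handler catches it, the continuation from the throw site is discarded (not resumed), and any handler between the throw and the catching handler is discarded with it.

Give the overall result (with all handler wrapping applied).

Working:
throw(1) @ H2 caught ⇒ 15
H3 returns (15, 0)
= (15, 0)

Answer: (15, 0)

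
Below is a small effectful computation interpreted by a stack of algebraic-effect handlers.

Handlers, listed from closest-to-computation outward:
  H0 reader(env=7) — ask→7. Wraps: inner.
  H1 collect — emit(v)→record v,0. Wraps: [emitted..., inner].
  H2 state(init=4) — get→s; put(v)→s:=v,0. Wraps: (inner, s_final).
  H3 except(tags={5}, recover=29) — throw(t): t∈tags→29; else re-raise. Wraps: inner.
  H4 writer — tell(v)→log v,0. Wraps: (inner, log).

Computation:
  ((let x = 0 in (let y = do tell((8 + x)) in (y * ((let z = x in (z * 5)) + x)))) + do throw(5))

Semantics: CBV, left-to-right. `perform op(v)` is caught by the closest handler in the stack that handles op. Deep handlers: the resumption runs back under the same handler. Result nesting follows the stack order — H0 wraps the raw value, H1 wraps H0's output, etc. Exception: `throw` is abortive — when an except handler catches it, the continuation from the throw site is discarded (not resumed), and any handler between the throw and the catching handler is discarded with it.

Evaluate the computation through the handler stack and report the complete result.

Step-by-step:
tell(8) @ H4 ⇒ log+=8
throw(5) @ H3 caught ⇒ 29
H4 returns (29, (8))
= (29, (8))

Answer: (29, (8))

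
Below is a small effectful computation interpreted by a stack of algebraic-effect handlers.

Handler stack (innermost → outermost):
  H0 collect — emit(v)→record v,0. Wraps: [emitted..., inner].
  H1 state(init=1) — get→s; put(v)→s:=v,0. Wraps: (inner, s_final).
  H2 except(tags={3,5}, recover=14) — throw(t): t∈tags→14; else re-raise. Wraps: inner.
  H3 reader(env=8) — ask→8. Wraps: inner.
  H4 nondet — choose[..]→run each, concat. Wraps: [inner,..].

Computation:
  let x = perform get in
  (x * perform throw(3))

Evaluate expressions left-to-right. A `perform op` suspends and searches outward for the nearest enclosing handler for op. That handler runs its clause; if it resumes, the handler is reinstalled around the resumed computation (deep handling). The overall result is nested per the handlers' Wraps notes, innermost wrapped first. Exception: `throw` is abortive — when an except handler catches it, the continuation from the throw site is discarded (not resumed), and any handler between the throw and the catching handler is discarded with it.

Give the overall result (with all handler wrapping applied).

Step-by-step:
get @ H1 ⇒ 1
throw(3) @ H2 caught ⇒ 14
H3 returns 14
H4 returns [14]
= [14]

Answer: [14]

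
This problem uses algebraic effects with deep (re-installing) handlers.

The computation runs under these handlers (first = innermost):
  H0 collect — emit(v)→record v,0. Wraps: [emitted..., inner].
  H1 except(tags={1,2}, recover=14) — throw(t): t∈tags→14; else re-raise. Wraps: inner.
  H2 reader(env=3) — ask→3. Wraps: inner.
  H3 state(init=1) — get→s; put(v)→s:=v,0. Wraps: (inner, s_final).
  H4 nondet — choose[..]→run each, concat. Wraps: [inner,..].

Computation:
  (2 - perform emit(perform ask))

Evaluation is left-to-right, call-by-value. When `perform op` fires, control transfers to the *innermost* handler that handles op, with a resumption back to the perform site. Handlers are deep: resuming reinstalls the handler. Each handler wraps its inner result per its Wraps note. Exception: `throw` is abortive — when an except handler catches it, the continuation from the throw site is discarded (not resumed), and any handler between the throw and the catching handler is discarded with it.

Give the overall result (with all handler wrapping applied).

Evaluation trace:
ask @ H2 ⇒ 3
emit(3) @ H0 ⇒ out+=3
H0 returns [3, 2]
H1 returns [3, 2]
H2 returns [3, 2]
H3 returns ([3, 2], 1)
H4 returns [([3, 2], 1)]
= [([3, 2], 1)]

Answer: [([3, 2], 1)]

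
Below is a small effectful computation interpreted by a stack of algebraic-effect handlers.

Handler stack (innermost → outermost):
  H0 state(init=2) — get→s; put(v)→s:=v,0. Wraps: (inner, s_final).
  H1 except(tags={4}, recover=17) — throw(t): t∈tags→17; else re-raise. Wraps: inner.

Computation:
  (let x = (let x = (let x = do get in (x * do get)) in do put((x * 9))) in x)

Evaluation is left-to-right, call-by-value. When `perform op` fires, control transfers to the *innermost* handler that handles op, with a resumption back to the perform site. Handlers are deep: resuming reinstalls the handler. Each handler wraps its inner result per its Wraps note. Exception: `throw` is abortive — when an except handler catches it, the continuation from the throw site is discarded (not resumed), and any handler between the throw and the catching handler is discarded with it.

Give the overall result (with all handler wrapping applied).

Step-by-step:
get @ H0 ⇒ 2
get @ H0 ⇒ 2
put(36) @ H0 ⇒ s:=36
H0 returns (0, 36)
H1 returns (0, 36)
= (0, 36)

Answer: (0, 36)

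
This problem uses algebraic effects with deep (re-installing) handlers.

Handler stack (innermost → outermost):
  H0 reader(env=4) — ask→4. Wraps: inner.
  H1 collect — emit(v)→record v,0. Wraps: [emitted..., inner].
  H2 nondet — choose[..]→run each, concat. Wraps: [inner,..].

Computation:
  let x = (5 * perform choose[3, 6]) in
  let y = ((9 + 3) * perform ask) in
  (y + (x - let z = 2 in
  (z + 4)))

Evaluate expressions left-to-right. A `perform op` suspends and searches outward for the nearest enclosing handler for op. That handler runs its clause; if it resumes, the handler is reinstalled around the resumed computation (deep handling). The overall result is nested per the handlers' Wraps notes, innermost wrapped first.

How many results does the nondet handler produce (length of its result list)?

Evaluation trace:
choose[3, 6] @ H2
  branch[0] choose=3:
    ask @ H0 ⇒ 4
    H0 returns 57
    H1 returns [57]
    H2 returns [[57]]
  branch[1] choose=6:
    ask @ H0 ⇒ 4
    H0 returns 72
    H1 returns [72]
    H2 returns [[72]]
= [[57], [72]]

Answer: 2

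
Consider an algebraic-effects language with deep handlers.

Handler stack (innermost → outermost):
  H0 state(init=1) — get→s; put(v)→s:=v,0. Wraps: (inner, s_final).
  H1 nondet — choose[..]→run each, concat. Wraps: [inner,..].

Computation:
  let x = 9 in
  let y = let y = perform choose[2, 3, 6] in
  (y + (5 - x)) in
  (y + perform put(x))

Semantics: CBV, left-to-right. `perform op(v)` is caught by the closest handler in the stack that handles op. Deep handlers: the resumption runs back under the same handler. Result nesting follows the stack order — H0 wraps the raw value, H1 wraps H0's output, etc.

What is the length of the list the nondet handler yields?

Answer: 3

Evaluation trace:
choose[2, 3, 6] @ H1
  branch[0] choose=2:
    put(9) @ H0 ⇒ s:=9
    H0 returns (-2, 9)
    H1 returns [(-2, 9)]
  branch[1] choose=3:
    put(9) @ H0 ⇒ s:=9
    H0 returns (-1, 9)
    H1 returns [(-1, 9)]
  branch[2] choose=6:
    put(9) @ H0 ⇒ s:=9
    H0 returns (2, 9)
    H1 returns [(2, 9)]
= [(-2, 9), (-1, 9), (2, 9)]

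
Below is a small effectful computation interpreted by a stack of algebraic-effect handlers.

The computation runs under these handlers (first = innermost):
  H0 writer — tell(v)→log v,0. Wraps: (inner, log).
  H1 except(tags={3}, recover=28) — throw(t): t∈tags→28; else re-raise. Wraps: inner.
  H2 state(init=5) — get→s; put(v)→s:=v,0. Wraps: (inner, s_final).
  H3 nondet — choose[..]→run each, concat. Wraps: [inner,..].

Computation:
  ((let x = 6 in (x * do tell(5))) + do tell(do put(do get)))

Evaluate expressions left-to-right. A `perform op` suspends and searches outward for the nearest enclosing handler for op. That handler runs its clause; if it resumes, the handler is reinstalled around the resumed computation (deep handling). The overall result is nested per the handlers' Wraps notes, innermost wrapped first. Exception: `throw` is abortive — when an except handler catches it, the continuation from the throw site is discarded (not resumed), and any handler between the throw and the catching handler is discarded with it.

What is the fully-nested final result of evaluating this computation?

Answer: [((0, (5, 0)), 5)]

Working:
tell(5) @ H0 ⇒ log+=5
get @ H2 ⇒ 5
put(5) @ H2 ⇒ s:=5
tell(0) @ H0 ⇒ log+=0
H0 returns (0, (5, 0))
H1 returns (0, (5, 0))
H2 returns ((0, (5, 0)), 5)
H3 returns [((0, (5, 0)), 5)]
= [((0, (5, 0)), 5)]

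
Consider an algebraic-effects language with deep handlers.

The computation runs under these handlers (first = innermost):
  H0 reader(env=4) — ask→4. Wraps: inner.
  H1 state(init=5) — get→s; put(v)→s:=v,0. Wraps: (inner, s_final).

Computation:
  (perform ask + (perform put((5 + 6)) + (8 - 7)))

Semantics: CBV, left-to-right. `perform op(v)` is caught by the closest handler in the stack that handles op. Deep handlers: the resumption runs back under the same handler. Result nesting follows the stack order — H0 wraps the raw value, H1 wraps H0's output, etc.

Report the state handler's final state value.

Answer: 11

Evaluation trace:
ask @ H0 ⇒ 4
put(11) @ H1 ⇒ s:=11
H0 returns 5
H1 returns (5, 11)
= (5, 11)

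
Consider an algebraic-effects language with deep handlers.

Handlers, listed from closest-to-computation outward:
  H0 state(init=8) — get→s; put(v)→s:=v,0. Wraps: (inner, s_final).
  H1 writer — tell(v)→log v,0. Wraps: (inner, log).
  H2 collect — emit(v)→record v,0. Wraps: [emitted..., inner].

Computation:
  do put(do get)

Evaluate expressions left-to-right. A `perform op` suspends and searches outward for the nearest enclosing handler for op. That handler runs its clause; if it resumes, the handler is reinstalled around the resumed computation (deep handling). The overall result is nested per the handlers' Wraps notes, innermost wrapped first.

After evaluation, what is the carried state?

Evaluation trace:
get @ H0 ⇒ 8
put(8) @ H0 ⇒ s:=8
H0 returns (0, 8)
H1 returns ((0, 8), ())
H2 returns [((0, 8), ())]
= [((0, 8), ())]

Answer: 8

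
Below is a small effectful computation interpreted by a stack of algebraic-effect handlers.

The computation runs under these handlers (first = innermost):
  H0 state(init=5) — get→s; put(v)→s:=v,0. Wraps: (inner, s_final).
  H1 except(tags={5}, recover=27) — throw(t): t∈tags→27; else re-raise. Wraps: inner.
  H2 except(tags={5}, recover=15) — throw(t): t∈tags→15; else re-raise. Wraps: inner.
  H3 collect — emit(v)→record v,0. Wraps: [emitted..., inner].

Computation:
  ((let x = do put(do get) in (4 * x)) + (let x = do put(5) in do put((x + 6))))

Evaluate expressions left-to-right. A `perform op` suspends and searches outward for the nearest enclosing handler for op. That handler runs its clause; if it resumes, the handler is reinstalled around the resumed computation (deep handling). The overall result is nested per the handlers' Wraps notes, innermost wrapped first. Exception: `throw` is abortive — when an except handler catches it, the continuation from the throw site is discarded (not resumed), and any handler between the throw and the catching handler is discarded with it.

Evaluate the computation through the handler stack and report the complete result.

Step-by-step:
get @ H0 ⇒ 5
put(5) @ H0 ⇒ s:=5
put(5) @ H0 ⇒ s:=5
put(6) @ H0 ⇒ s:=6
H0 returns (0, 6)
H1 returns (0, 6)
H2 returns (0, 6)
H3 returns [(0, 6)]
= [(0, 6)]

Answer: [(0, 6)]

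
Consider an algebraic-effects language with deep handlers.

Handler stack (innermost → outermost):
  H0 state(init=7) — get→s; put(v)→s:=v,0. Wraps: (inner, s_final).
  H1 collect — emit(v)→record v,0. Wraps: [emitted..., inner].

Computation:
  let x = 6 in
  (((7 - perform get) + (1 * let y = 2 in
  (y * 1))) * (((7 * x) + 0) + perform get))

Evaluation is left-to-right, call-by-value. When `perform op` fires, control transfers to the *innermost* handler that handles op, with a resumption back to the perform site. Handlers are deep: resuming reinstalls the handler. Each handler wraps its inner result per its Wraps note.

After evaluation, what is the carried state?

Answer: 7

Step-by-step:
get @ H0 ⇒ 7
get @ H0 ⇒ 7
H0 returns (98, 7)
H1 returns [(98, 7)]
= [(98, 7)]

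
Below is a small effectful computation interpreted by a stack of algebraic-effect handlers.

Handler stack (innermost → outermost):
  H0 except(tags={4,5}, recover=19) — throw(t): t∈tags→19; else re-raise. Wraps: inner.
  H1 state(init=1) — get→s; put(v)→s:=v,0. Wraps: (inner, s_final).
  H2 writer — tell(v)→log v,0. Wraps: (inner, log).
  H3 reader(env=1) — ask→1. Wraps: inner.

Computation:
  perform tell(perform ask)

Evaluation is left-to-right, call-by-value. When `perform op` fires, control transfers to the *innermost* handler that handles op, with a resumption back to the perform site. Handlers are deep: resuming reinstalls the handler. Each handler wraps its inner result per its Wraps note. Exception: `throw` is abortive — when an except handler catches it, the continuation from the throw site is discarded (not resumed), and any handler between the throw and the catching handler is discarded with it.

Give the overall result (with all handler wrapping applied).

Evaluation trace:
ask @ H3 ⇒ 1
tell(1) @ H2 ⇒ log+=1
H0 returns 0
H1 returns (0, 1)
H2 returns ((0, 1), (1))
H3 returns ((0, 1), (1))
= ((0, 1), (1))

Answer: ((0, 1), (1))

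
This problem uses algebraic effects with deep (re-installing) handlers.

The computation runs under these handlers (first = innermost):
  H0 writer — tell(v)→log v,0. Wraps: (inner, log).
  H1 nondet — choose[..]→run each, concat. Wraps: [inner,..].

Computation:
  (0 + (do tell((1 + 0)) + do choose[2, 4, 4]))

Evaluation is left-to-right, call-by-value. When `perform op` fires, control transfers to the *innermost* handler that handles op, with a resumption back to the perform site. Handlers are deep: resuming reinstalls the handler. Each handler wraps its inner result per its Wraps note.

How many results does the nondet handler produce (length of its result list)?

Working:
tell(1) @ H0 ⇒ log+=1
choose[2, 4, 4] @ H1
  branch[0] choose=2:
    H0 returns (2, (1))
    H1 returns [(2, (1))]
  branch[1] choose=4:
    H0 returns (4, (1))
    H1 returns [(4, (1))]
  branch[2] choose=4:
    H0 returns (4, (1))
    H1 returns [(4, (1))]
= [(2, (1)), (4, (1)), (4, (1))]

Answer: 3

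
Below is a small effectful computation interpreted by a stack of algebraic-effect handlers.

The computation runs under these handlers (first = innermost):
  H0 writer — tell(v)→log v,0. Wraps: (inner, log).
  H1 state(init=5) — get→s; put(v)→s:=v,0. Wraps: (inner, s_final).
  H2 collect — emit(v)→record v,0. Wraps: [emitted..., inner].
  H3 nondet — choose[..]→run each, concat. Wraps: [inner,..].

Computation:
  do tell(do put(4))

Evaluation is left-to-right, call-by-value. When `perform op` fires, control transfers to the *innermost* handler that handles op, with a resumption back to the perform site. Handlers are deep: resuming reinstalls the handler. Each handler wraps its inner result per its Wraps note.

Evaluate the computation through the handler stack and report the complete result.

Step-by-step:
put(4) @ H1 ⇒ s:=4
tell(0) @ H0 ⇒ log+=0
H0 returns (0, (0))
H1 returns ((0, (0)), 4)
H2 returns [((0, (0)), 4)]
H3 returns [[((0, (0)), 4)]]
= [[((0, (0)), 4)]]

Answer: [[((0, (0)), 4)]]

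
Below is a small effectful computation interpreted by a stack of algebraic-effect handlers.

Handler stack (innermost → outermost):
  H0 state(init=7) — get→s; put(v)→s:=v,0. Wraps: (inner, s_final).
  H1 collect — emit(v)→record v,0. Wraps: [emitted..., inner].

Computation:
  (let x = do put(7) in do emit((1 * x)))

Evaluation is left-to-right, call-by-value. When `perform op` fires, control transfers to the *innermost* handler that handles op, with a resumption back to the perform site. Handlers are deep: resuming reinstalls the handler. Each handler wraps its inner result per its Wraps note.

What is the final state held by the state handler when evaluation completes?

Evaluation trace:
put(7) @ H0 ⇒ s:=7
emit(0) @ H1 ⇒ out+=0
H0 returns (0, 7)
H1 returns [0, (0, 7)]
= [0, (0, 7)]

Answer: 7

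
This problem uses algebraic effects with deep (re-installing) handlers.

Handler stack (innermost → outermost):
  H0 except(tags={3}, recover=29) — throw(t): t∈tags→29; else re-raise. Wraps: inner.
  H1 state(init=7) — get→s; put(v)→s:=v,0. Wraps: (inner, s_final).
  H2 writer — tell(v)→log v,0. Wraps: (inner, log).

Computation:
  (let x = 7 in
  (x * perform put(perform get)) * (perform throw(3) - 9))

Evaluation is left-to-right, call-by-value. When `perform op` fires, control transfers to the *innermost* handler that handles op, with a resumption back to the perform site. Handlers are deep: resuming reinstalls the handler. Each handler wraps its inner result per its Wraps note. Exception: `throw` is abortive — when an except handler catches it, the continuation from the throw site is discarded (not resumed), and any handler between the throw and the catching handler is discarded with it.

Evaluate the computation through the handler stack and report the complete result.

Step-by-step:
get @ H1 ⇒ 7
put(7) @ H1 ⇒ s:=7
throw(3) @ H0 caught ⇒ 29
H1 returns (29, 7)
H2 returns ((29, 7), ())
= ((29, 7), ())

Answer: ((29, 7), ())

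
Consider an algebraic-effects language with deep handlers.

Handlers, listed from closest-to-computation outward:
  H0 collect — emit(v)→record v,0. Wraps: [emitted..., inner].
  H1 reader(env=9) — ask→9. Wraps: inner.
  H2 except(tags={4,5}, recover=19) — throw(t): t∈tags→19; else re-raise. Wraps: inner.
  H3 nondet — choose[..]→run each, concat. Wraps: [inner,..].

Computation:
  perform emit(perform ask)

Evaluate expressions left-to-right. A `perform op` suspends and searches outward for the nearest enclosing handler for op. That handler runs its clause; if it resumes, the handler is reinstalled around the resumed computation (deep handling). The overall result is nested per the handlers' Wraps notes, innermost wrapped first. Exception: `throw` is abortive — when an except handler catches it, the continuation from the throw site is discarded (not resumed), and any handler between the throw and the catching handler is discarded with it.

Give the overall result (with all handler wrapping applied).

Answer: [[9, 0]]

Working:
ask @ H1 ⇒ 9
emit(9) @ H0 ⇒ out+=9
H0 returns [9, 0]
H1 returns [9, 0]
H2 returns [9, 0]
H3 returns [[9, 0]]
= [[9, 0]]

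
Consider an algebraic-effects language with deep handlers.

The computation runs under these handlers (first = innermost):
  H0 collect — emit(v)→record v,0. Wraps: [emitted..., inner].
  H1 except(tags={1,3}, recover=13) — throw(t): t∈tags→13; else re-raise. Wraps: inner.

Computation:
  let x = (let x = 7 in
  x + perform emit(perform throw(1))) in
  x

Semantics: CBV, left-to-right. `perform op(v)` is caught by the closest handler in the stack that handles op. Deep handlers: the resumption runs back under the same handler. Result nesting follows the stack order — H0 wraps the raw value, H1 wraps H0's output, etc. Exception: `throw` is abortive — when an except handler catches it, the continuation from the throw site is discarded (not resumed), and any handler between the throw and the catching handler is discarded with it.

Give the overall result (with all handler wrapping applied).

Answer: 13

Step-by-step:
throw(1) @ H1 caught ⇒ 13
= 13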